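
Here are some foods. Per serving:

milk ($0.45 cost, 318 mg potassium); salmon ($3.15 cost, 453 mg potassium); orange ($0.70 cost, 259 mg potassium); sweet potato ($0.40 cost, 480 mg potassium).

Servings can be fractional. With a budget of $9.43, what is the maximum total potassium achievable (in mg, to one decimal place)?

11316.0 mg

Potassium per dollar: sweet potato 1200, milk 706.7, orange 370, salmon 143.8.
With no serving limits, spend the whole cost allowance on sweet potato: $9.43 / $0.40 × 480 mg = 11316.0 mg.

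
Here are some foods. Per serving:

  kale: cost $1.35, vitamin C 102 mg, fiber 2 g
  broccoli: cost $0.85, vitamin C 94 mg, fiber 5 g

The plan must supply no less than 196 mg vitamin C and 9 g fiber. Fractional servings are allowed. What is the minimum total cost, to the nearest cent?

$1.77

At the optimum either one food covers both requirements or two foods hit both targets exactly; no other combination can be cheaper.
kale only: max(196/102, 9/2) = 4.5 servings → $6.08.
broccoli only: max(196/94, 9/5) = 2.085 servings → $1.77.
kale + broccoli with both tight: 0.4161 servings and 1.634 servings → $1.95.
Cheapest feasible corner: $1.77.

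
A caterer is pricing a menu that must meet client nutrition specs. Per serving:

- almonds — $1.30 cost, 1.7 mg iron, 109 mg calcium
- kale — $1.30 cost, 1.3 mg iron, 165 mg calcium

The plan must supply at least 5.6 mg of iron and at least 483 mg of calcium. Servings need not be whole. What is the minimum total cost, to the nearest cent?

The cheapest plan sits at a corner of the feasible region — with two constraints it uses at most two foods.
almonds only: max(5.6/1.7, 483/109) = 4.431 servings → $5.76.
kale only: max(5.6/1.3, 483/165) = 4.308 servings → $5.60.
almonds + kale with both tight: 2.133 servings and 1.518 servings → $4.75.
The minimum over all feasible corners is $4.75.

$4.75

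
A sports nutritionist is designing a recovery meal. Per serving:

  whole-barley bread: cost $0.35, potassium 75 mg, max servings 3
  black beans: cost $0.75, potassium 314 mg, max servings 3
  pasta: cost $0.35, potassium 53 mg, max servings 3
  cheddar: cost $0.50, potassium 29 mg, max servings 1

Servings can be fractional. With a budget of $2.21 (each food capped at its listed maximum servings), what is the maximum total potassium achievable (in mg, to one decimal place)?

925.3 mg

Potassium per dollar: black beans 418.7, whole-barley bread 214.3, pasta 151.4, cheddar 58.
Take 2.947 servings of black beans: spends $2.21, +925.3 mg potassium (running total 925.3 mg).
Greedy by best ratio exhausts the cost allowance optimally: 925.3 mg.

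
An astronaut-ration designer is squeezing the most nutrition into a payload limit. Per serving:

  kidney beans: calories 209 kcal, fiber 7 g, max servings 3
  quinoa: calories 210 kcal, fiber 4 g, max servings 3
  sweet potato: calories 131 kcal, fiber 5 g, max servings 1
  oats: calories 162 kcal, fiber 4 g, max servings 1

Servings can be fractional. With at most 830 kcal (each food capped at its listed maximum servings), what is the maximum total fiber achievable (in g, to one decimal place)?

Fiber per kcal: sweet potato 0.03817, kidney beans 0.03349, oats 0.02469, quinoa 0.01905.
Take 1 serving of sweet potato: uses 131 kcal, +5.0 g fiber (running total 5.0 g).
Take 3 servings of kidney beans: uses 627 kcal, +21.0 g fiber (running total 26.0 g).
Take 0.4444 servings of oats: uses 72 kcal, +1.8 g fiber (running total 27.8 g).
Greedy by best ratio exhausts the calories allowance optimally: 27.8 g.

27.8 g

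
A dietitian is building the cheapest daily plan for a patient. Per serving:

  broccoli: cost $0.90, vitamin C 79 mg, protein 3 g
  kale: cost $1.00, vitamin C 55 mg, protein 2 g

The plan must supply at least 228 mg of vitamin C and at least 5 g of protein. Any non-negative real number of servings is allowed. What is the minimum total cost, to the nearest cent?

$2.60

broccoli only: max(228/79, 5/3) = 2.886 servings → $2.60.
kale only: max(228/55, 5/2) = 4.145 servings → $4.15.
broccoli + kale: the both-tight solution has a negative serving — not a feasible corner.
The minimum over all feasible corners is $2.60.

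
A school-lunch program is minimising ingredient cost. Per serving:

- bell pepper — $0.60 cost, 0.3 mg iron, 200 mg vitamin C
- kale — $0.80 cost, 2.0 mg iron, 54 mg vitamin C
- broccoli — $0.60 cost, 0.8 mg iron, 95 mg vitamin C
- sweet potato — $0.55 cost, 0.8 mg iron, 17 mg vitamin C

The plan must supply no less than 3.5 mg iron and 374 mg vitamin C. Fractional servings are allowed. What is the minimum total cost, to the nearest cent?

For a min-cost LP with two ≥-constraints, a basic feasible solution has at most two positive variables.
bell pepper only: max(3.5/0.3, 374/200) = 11.67 servings → $7.00.
kale only: max(3.5/2.0, 374/54) = 6.926 servings → $5.54.
broccoli only: max(3.5/0.8, 374/95) = 4.375 servings → $2.62.
sweet potato only: max(3.5/0.8, 374/17) = 22 servings → $12.10.
bell pepper + kale with both tight: 1.456 servings and 1.532 servings → $2.10.
bell pepper + broccoli with both targets exact would need a negative amount; discard.
bell pepper + sweet potato with both tight: 1.547 servings and 3.795 servings → $3.02.
kale + broccoli with both tight: 0.2268 servings and 3.808 servings → $2.47.
kale + sweet potato: the both-tight solution has a negative serving — not a feasible corner.
broccoli + sweet potato with both tight: 3.841 servings and 0.5337 servings → $2.60.
Cheapest feasible corner: $2.10.

$2.10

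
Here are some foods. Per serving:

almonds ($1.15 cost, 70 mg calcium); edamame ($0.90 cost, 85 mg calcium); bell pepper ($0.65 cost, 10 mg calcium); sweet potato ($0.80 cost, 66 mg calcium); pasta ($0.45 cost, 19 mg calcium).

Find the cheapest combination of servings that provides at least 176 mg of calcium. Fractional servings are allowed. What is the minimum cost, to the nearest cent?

Cost per mg of calcium: edamame $0.0106, sweet potato $0.0121, almonds $0.0164, pasta $0.0237, bell pepper $0.0650.
With no serving limits, use only edamame: 176 mg / 85 mg = 2.071 servings × $0.90 = $1.86.

$1.86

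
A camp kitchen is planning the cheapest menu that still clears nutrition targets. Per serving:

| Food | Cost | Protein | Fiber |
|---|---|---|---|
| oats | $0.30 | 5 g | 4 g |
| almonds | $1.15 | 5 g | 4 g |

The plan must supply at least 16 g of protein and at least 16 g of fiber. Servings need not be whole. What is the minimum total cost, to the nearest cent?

Compare the cost at each extreme point of the feasible region.
oats only: max(16/5, 16/4) = 4 servings → $1.20.
almonds only: max(16/5, 16/4) = 4 servings → $4.60.
oats + almonds (both tight): parallel constraints — no distinct corner.
So the least-cost plan costs $1.20.

$1.20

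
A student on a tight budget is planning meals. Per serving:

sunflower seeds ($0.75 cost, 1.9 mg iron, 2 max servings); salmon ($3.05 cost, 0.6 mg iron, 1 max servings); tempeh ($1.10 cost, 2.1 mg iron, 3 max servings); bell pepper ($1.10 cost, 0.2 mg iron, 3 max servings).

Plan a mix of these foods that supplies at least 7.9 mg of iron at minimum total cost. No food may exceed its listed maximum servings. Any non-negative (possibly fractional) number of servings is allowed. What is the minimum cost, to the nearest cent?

Cost per mg of iron: sunflower seeds $0.3947, tempeh $0.5238, salmon $5.0833, bell pepper $5.5000.
Take 2 servings of sunflower seeds: +3.8 mg iron for $1.50 (total $1.50, still need 4.1 mg).
Take 1.952 servings of tempeh: +4.1 mg iron for $2.15 (total $3.65, still need 0.0 mg).
Filling from the cheapest source first is optimal under one linear minimum: $3.65.

$3.65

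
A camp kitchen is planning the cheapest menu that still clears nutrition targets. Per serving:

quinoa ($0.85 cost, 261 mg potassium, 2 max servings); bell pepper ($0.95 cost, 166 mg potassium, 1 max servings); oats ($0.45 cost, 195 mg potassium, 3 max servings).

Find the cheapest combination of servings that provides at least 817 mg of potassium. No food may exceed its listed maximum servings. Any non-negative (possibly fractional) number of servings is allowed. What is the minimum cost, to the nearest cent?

$2.11

Cost per mg of potassium: oats $0.0023, quinoa $0.0033, bell pepper $0.0057.
Take 3 servings of oats: +585.0 mg potassium for $1.35 (total $1.35, still need 232.0 mg).
Take 0.8889 servings of quinoa: +232.0 mg potassium for $0.76 (total $2.11, still need 0.0 mg).
Filling from the cheapest source first is optimal under one linear minimum: $2.11.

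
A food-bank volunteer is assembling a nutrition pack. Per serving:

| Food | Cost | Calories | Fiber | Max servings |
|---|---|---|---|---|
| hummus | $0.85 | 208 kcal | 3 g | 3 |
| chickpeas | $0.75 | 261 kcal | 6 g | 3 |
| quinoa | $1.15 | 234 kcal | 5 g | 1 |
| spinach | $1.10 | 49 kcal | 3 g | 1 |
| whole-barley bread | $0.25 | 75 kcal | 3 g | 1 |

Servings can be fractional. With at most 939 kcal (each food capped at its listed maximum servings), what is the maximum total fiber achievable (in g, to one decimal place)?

Fiber per kcal: spinach 0.06122, whole-barley bread 0.04, chickpeas 0.02299, quinoa 0.02137, hummus 0.01442.
Take 1 serving of spinach: uses 49 kcal, +3.0 g fiber (running total 3.0 g).
Take 1 serving of whole-barley bread: uses 75 kcal, +3.0 g fiber (running total 6.0 g).
Take 3 servings of chickpeas: uses 783 kcal, +18.0 g fiber (running total 24.0 g).
Take 0.1368 servings of quinoa: uses 32 kcal, +0.7 g fiber (running total 24.7 g).
Greedy by best ratio exhausts the calories allowance optimally: 24.7 g.

24.7 g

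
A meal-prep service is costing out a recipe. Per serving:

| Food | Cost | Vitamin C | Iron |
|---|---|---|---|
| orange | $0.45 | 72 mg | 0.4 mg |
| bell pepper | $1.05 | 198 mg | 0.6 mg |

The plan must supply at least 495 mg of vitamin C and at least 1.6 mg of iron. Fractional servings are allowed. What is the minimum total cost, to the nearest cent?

$2.66

orange only: max(495/72, 1.6/0.4) = 6.875 servings → $3.09.
bell pepper only: max(495/198, 1.6/0.6) = 2.667 servings → $2.80.
orange + bell pepper with both tight: 0.55 servings and 2.3 servings → $2.66.
Cheapest feasible corner: $2.66.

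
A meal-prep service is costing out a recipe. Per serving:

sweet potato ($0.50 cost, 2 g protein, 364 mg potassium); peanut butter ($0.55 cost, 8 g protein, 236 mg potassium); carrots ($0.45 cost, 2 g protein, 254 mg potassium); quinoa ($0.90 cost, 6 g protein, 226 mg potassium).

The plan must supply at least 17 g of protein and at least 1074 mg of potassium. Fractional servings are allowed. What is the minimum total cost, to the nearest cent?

The cheapest plan sits at a corner of the feasible region — with two constraints it uses at most two foods.
sweet potato only: max(17/2, 1074/364) = 8.5 servings → $4.25.
peanut butter only: max(17/8, 1074/236) = 4.551 servings → $2.50.
carrots only: max(17/2, 1074/254) = 8.5 servings → $3.83.
quinoa only: max(17/6, 1074/226) = 4.752 servings → $4.28.
sweet potato + peanut butter with both tight: 1.877 servings and 1.656 servings → $1.85.
sweet potato + carrots: intersection lies outside the first quadrant.
sweet potato + quinoa with both tight: 1.502 servings and 2.333 servings → $2.85.
peanut butter + carrots with both tight: 1.391 servings and 2.936 servings → $2.09.
peanut butter + quinoa: intersection lies outside the first quadrant.
carrots + quinoa with both tight: 2.427 servings and 2.024 servings → $2.91.
Cheapest feasible corner: $1.85.

$1.85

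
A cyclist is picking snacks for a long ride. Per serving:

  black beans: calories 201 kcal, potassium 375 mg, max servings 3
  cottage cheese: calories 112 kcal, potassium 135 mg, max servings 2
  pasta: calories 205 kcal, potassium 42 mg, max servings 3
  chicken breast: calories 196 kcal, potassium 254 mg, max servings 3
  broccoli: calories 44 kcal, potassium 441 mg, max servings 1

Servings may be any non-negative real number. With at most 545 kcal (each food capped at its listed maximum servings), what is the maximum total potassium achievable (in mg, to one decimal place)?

1375.7 mg

Potassium per kcal: broccoli 10.02, black beans 1.866, chicken breast 1.296, cottage cheese 1.205, pasta 0.2049.
Take 1 serving of broccoli: uses 44 kcal, +441.0 mg potassium (running total 441.0 mg).
Take 2.493 servings of black beans: uses 501 kcal, +934.7 mg potassium (running total 1375.7 mg).
Greedy by best ratio exhausts the calories allowance optimally: 1375.7 mg.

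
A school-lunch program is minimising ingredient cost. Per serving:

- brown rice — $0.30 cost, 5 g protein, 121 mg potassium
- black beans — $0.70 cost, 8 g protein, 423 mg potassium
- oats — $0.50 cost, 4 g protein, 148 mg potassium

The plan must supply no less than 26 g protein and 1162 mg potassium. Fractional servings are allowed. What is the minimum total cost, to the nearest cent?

$2.07

With two linear requirements the optimum uses one or two foods; enumerate the corners.
brown rice only: max(26/5, 1162/121) = 9.603 servings → $2.88.
black beans only: max(26/8, 1162/423) = 3.25 servings → $2.27.
oats only: max(26/4, 1162/148) = 7.851 servings → $3.93.
brown rice + black beans with both tight: 1.484 servings and 2.323 servings → $2.07.
brown rice + oats with both targets exact would need a negative amount; discard.
black beans + oats with both tight: 1.575 servings and 3.35 servings → $2.78.
The minimum over all feasible corners is $2.07.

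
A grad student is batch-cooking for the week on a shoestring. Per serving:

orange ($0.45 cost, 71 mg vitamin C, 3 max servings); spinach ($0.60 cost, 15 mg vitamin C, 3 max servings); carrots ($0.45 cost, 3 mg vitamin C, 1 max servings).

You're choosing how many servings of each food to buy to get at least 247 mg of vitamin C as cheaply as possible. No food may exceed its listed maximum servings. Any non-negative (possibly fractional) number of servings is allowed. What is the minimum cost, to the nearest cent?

Cost per mg of vitamin C: orange $0.0063, spinach $0.0400, carrots $0.1500.
Take 3 servings of orange: +213.0 mg vitamin C for $1.35 (total $1.35, still need 34.0 mg).
Take 2.267 servings of spinach: +34.0 mg vitamin C for $1.36 (total $2.71, still need 0.0 mg).
Greedy by cheapest-per-mg is optimal for a single linear constraint, so the minimum cost is $2.71.

$2.71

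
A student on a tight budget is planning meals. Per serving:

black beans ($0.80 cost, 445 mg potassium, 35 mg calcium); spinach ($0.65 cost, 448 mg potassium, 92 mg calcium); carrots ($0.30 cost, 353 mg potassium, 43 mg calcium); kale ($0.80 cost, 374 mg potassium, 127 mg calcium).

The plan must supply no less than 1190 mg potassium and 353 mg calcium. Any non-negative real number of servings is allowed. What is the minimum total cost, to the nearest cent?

Check every corner: each single food scaled to meet both minima, and each pair solved so both constraints bind.
black beans only: max(1190/445, 353/35) = 10.09 servings → $8.07.
spinach only: max(1190/448, 353/92) = 3.837 servings → $2.49.
carrots only: max(1190/353, 353/43) = 8.209 servings → $2.46.
kale only: max(1190/374, 353/127) = 3.182 servings → $2.55.
black beans + spinach with both targets exact would need a negative amount; discard.
black beans + carrots with both targets exact would need a negative amount; discard.
black beans + kale with both tight: 0.44 servings and 2.658 servings → $2.48.
spinach + carrots: intersection lies outside the first quadrant.
spinach + kale with both tight: 0.8497 servings and 2.164 servings → $2.28.
carrots + kale with both tight: 0.6646 servings and 2.554 servings → $2.24.
Cheapest feasible corner: $2.24.

$2.24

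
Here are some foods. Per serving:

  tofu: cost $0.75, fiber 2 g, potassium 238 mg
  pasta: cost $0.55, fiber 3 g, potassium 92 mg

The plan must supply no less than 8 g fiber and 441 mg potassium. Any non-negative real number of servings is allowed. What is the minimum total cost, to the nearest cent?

Check every corner: each single food scaled to meet both minima, and each pair solved so both constraints bind.
tofu only: max(8/2, 441/238) = 4 servings → $3.00.
pasta only: max(8/3, 441/92) = 4.793 servings → $2.64.
tofu + pasta with both tight: 1.108 servings and 1.928 servings → $1.89.
So the least-cost plan costs $1.89.

$1.89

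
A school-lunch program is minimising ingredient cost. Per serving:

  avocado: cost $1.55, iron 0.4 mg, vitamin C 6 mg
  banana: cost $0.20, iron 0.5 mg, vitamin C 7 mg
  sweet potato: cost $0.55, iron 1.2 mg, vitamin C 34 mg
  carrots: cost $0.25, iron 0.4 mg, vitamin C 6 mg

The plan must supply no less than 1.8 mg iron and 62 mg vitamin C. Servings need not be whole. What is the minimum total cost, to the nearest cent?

$1.00

With two linear requirements the optimum uses one or two foods; enumerate the corners.
avocado only: max(1.8/0.4, 62/6) = 10.33 servings → $16.02.
banana only: max(1.8/0.5, 62/7) = 8.857 servings → $1.77.
sweet potato only: max(1.8/1.2, 62/34) = 1.824 servings → $1.00.
carrots only: max(1.8/0.4, 62/6) = 10.33 servings → $2.58.
avocado + banana: intersection lies outside the first quadrant.
avocado + sweet potato: intersection lies outside the first quadrant.
avocado + carrots (both tight): parallel constraints — no distinct corner.
banana + sweet potato with both targets exact would need a negative amount; discard.
banana + carrots with both targets exact would need a negative amount; discard.
sweet potato + carrots: the both-tight solution has a negative serving — not a feasible corner.
Cheapest feasible corner: $1.00.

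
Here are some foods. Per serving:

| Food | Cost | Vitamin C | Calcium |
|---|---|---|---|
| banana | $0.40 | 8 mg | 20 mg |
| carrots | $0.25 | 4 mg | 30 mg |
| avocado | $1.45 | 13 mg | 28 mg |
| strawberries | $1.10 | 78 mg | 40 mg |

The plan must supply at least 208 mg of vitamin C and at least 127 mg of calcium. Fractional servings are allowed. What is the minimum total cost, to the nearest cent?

$3.07

With two linear requirements the optimum uses one or two foods; enumerate the corners.
banana only: max(208/8, 127/20) = 26 servings → $10.40.
carrots only: max(208/4, 127/30) = 52 servings → $13.00.
avocado only: max(208/13, 127/28) = 16 servings → $23.20.
strawberries only: max(208/78, 127/40) = 3.175 servings → $3.49.
banana + carrots with both targets exact would need a negative amount; discard.
banana + avocado with both targets exact would need a negative amount; discard.
banana + strawberries with both tight: 1.279 servings and 2.535 servings → $3.30.
carrots + avocado: the both-tight solution has a negative serving — not a feasible corner.
carrots + strawberries with both tight: 0.7275 servings and 2.629 servings → $3.07.
avocado + strawberries with both tight: 0.9531 servings and 2.508 servings → $4.14.
So the least-cost plan costs $3.07.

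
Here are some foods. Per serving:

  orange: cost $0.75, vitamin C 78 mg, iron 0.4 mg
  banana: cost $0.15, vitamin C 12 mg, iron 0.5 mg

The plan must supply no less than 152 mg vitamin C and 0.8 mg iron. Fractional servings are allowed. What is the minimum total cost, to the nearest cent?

For a min-cost LP with two ≥-constraints, a basic feasible solution has at most two positive variables.
orange only: max(152/78, 0.8/0.4) = 2 servings → $1.50.
banana only: max(152/12, 0.8/0.5) = 12.67 servings → $1.90.
orange + banana with both tight: 1.942 servings and 0.04678 servings → $1.46.
The minimum over all feasible corners is $1.46.

$1.46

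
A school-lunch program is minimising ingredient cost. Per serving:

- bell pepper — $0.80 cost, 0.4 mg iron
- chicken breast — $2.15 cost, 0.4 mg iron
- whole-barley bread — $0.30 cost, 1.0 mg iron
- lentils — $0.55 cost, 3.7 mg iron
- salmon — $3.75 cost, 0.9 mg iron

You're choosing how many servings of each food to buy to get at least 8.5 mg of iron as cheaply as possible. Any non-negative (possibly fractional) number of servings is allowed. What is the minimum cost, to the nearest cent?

$1.26

Cost per mg of iron: lentils $0.1486, whole-barley bread $0.3000, bell pepper $2.0000, salmon $4.1667, chicken breast $5.3750.
With no serving limits, use only lentils: 8.5 mg / 3.7 mg = 2.297 servings × $0.55 = $1.26.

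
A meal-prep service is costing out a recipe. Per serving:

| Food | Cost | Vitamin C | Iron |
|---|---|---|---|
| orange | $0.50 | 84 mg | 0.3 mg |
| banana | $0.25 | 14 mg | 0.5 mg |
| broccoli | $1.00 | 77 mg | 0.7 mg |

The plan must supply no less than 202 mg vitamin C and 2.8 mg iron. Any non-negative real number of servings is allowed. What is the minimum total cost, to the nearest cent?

An LP optimum is at a vertex; with two nutrient constraints at most two foods are used. Check each candidate.
orange only: max(202/84, 2.8/0.3) = 9.333 servings → $4.67.
banana only: max(202/14, 2.8/0.5) = 14.43 servings → $3.61.
broccoli only: max(202/77, 2.8/0.7) = 4 servings → $4.00.
orange + banana with both tight: 1.635 servings and 4.619 servings → $1.97.
orange + broccoli with both targets exact would need a negative amount; discard.
banana + broccoli with both tight: 2.585 servings and 2.153 servings → $2.80.
So the least-cost plan costs $1.97.

$1.97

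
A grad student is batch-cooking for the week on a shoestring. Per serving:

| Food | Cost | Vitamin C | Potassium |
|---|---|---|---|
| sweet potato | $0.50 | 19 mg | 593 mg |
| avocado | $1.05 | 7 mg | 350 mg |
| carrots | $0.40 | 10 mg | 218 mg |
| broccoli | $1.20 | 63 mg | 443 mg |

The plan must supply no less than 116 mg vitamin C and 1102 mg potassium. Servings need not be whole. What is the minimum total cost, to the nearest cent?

$2.30

Check every corner: each single food scaled to meet both minima, and each pair solved so both constraints bind.
sweet potato only: max(116/19, 1102/593) = 6.105 servings → $3.05.
avocado only: max(116/7, 1102/350) = 16.57 servings → $17.40.
carrots only: max(116/10, 1102/218) = 11.6 servings → $4.64.
broccoli only: max(116/63, 1102/443) = 2.488 servings → $2.99.
sweet potato + avocado: intersection lies outside the first quadrant.
sweet potato + carrots: intersection lies outside the first quadrant.
sweet potato + broccoli with both tight: 0.6232 servings and 1.653 servings → $2.30.
avocado + carrots with both targets exact would need a negative amount; discard.
avocado + broccoli with both tight: 0.9519 servings and 1.736 servings → $3.08.
carrots + broccoli with both tight: 1.939 servings and 1.534 servings → $2.62.
The minimum over all feasible corners is $2.30.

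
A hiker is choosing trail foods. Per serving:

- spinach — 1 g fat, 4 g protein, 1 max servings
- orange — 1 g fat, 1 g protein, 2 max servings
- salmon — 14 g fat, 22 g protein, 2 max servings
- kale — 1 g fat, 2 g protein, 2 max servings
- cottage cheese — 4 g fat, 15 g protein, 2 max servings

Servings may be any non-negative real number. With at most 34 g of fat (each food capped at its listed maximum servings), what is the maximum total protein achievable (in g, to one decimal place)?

74.1 g

Protein per g fat: spinach 4, cottage cheese 3.75, kale 2, salmon 1.571, orange 1.
Take 1 serving of spinach: uses 1 g fat, +4.0 g protein (running total 4.0 g).
Take 2 servings of cottage cheese: uses 8 g fat, +30.0 g protein (running total 34.0 g).
Take 2 servings of kale: uses 2 g fat, +4.0 g protein (running total 38.0 g).
Take 1.643 servings of salmon: uses 23 g fat, +36.1 g protein (running total 74.1 g).
Filling greedily by protein-per-g fat is optimal for one linear limit, giving 74.1 g.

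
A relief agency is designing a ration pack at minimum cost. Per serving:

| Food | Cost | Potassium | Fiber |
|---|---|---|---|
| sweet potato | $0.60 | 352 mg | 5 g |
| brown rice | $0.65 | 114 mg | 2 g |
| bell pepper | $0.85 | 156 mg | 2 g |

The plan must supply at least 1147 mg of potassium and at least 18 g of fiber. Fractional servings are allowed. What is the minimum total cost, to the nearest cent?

$2.16

Two binding constraints pin down two serving amounts, so the optimal mix uses at most two foods. The candidates are each food alone (scaled to the tighter of potassium/fiber) and each pair with both constraints tight.
sweet potato only: max(1147/352, 18/5) = 3.6 servings → $2.16.
brown rice only: max(1147/114, 18/2) = 10.06 servings → $6.54.
bell pepper only: max(1147/156, 18/2) = 9 servings → $7.65.
sweet potato + brown rice with both tight: 1.806 servings and 4.485 servings → $4.00.
sweet potato + bell pepper with both targets exact would need a negative amount; discard.
brown rice + bell pepper with both tight: 6.119 servings and 2.881 servings → $6.43.
Cheapest feasible corner: $2.16.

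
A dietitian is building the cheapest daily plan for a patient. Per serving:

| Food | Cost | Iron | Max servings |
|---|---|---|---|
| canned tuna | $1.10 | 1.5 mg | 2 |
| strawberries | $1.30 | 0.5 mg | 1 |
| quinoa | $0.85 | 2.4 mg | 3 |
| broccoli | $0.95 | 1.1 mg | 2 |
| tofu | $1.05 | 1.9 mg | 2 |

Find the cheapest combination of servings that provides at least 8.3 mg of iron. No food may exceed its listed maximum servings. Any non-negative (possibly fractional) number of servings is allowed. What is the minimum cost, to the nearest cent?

$3.16

Cost per mg of iron: quinoa $0.3542, tofu $0.5526, canned tuna $0.7333, broccoli $0.8636, strawberries $2.6000.
Take 3 servings of quinoa: +7.2 mg iron for $2.55 (total $2.55, still need 1.1 mg).
Take 0.5789 servings of tofu: +1.1 mg iron for $0.61 (total $3.16, still need 0.0 mg).
Filling from the cheapest source first is optimal under one linear minimum: $3.16.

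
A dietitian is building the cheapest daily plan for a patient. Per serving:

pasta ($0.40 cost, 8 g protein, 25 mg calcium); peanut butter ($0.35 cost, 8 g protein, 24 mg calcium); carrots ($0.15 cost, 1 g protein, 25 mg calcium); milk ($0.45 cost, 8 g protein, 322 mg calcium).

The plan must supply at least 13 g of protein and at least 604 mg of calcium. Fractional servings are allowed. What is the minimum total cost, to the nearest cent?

pasta only: max(13/8, 604/25) = 24.16 servings → $9.66.
peanut butter only: max(13/8, 604/24) = 25.17 servings → $8.81.
carrots only: max(13/1, 604/25) = 24.16 servings → $3.62.
milk only: max(13/8, 604/322) = 1.876 servings → $0.84.
pasta + peanut butter: the both-tight solution has a negative serving — not a feasible corner.
pasta + carrots: intersection lies outside the first quadrant.
pasta + milk with both targets exact would need a negative amount; discard.
peanut butter + carrots: the both-tight solution has a negative serving — not a feasible corner.
peanut butter + milk with both targets exact would need a negative amount; discard.
carrots + milk: the both-tight solution has a negative serving — not a feasible corner.
Cheapest feasible corner: $0.84.

$0.84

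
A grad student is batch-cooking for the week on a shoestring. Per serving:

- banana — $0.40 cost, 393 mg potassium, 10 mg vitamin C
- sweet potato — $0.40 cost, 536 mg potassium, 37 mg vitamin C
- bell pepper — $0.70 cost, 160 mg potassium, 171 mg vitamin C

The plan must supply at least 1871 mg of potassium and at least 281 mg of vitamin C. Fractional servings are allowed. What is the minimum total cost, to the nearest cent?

For a min-cost LP with two ≥-constraints, a basic feasible solution has at most two positive variables.
banana only: max(1871/393, 281/10) = 28.1 servings → $11.24.
sweet potato only: max(1871/536, 281/37) = 7.595 servings → $3.04.
bell pepper only: max(1871/160, 281/171) = 11.69 servings → $8.19.
banana + sweet potato: the both-tight solution has a negative serving — not a feasible corner.
banana + bell pepper with both tight: 4.192 servings and 1.398 servings → $2.66.
sweet potato + bell pepper with both tight: 3.207 servings and 0.9493 servings → $1.95.
The minimum over all feasible corners is $1.95.

$1.95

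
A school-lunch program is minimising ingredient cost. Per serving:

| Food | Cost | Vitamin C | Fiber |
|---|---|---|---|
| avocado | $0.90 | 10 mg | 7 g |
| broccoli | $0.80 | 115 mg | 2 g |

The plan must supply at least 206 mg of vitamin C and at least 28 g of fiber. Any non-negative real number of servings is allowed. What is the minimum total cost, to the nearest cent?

$4.40

Compare the cost at each extreme point of the feasible region.
avocado only: max(206/10, 28/7) = 20.6 servings → $18.54.
broccoli only: max(206/115, 28/2) = 14 servings → $11.20.
avocado + broccoli with both tight: 3.577 servings and 1.48 servings → $4.40.
Cheapest feasible corner: $4.40.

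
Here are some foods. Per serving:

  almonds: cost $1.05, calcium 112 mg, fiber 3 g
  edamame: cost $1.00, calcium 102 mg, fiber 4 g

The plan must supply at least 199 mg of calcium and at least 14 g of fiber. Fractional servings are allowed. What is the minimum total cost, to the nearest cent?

$3.50

A basic optimal solution has at most two foods positive. Try each food alone and each pair with both targets met exactly.
almonds only: max(199/112, 14/3) = 4.667 servings → $4.90.
edamame only: max(199/102, 14/4) = 3.5 servings → $3.50.
almonds + edamame: intersection lies outside the first quadrant.
Cheapest feasible corner: $3.50.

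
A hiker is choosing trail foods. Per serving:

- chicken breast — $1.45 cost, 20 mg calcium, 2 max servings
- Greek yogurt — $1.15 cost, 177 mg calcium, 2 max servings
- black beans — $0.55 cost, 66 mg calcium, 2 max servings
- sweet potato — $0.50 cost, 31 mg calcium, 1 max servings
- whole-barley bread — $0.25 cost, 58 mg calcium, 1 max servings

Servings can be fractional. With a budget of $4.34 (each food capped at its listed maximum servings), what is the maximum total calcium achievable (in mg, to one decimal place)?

577.6 mg

Calcium per dollar: whole-barley bread 232, Greek yogurt 153.9, black beans 120, sweet potato 62, chicken breast 13.79.
Take 1 serving of whole-barley bread: spends $0.25, +58.0 mg calcium (running total 58.0 mg).
Take 2 servings of Greek yogurt: spends $2.30, +354.0 mg calcium (running total 412.0 mg).
Take 2 servings of black beans: spends $1.10, +132.0 mg calcium (running total 544.0 mg).
Take 1 serving of sweet potato: spends $0.50, +31.0 mg calcium (running total 575.0 mg).
Take 0.131 servings of chicken breast: spends $0.19, +2.6 mg calcium (running total 577.6 mg).
Filling greedily by calcium-per-dollar is optimal for one linear limit, giving 577.6 mg.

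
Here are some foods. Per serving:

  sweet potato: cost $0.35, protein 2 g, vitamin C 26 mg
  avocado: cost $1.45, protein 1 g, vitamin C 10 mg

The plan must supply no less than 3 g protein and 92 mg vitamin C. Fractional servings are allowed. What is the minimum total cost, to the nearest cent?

$1.24

Minimising a linear cost over {protein ≥ 3, vitamin C ≥ 92, servings ≥ 0} — the optimum is at a vertex, using one or two foods.
sweet potato only: max(3/2, 92/26) = 3.538 servings → $1.24.
avocado only: max(3/1, 92/10) = 9.2 servings → $13.34.
sweet potato + avocado: the both-tight solution has a negative serving — not a feasible corner.
The minimum over all feasible corners is $1.24.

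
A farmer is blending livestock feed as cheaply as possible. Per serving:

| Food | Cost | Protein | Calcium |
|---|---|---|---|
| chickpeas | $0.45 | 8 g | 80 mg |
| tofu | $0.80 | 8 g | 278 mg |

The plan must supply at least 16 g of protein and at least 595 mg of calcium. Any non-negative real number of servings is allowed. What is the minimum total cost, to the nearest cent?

$1.71

chickpeas only: max(16/8, 595/80) = 7.438 servings → $3.35.
tofu only: max(16/8, 595/278) = 2.14 servings → $1.71.
chickpeas + tofu with both targets exact would need a negative amount; discard.
Cheapest feasible corner: $1.71.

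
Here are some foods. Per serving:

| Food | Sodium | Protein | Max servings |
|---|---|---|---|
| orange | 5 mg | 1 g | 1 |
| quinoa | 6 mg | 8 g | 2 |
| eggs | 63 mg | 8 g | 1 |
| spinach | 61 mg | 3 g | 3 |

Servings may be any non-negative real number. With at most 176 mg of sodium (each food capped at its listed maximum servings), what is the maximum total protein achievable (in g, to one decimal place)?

29.7 g

Protein per mg sodium: quinoa 1.333, orange 0.2, eggs 0.127, spinach 0.04918.
Take 2 servings of quinoa: uses 12 mg sodium, +16.0 g protein (running total 16.0 g).
Take 1 serving of orange: uses 5 mg sodium, +1.0 g protein (running total 17.0 g).
Take 1 serving of eggs: uses 63 mg sodium, +8.0 g protein (running total 25.0 g).
Take 1.574 servings of spinach: uses 96 mg sodium, +4.7 g protein (running total 29.7 g).
Greedy by best ratio exhausts the sodium allowance optimally: 29.7 g.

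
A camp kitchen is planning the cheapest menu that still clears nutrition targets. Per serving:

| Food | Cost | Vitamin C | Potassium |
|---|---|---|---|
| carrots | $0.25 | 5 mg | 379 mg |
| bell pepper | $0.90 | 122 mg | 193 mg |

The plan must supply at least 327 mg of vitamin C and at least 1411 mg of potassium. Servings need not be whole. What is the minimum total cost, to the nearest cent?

Minimising a linear cost over {vitamin C ≥ 327, potassium ≥ 1411, servings ≥ 0} — the optimum is at a vertex, using one or two foods.
carrots only: max(327/5, 1411/379) = 65.4 servings → $16.35.
bell pepper only: max(327/122, 1411/193) = 7.311 servings → $6.58.
carrots + bell pepper with both tight: 2.408 servings and 2.582 servings → $2.93.
So the least-cost plan costs $2.93.

$2.93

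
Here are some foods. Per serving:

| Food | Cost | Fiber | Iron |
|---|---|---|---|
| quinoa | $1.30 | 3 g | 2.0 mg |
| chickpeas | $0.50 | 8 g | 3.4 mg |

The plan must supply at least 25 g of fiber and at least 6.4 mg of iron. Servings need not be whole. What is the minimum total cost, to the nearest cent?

$1.56

At the optimum either one food covers both requirements or two foods hit both targets exactly; no other combination can be cheaper.
quinoa only: max(25/3, 6.4/2.0) = 8.333 servings → $10.83.
chickpeas only: max(25/8, 6.4/3.4) = 3.125 servings → $1.56.
quinoa + chickpeas: the both-tight solution has a negative serving — not a feasible corner.
Cheapest feasible corner: $1.56.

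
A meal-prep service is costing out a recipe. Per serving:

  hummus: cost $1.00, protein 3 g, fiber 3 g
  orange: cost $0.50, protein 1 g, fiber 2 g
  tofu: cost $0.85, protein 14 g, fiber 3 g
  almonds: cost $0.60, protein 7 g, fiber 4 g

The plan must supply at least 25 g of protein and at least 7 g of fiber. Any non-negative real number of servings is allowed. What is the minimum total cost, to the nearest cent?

$1.63

hummus only: max(25/3, 7/3) = 8.333 servings → $8.33.
orange only: max(25/1, 7/2) = 25 servings → $12.50.
tofu only: max(25/14, 7/3) = 2.333 servings → $1.98.
almonds only: max(25/7, 7/4) = 3.571 servings → $2.14.
hummus + orange with both targets exact would need a negative amount; discard.
hummus + tofu with both tight: 0.697 servings and 1.636 servings → $2.09.
hummus + almonds: intersection lies outside the first quadrant.
orange + tofu with both tight: 0.92 servings and 1.72 servings → $1.92.
orange + almonds with both targets exact would need a negative amount; discard.
tofu + almonds with both tight: 1.457 servings and 0.6571 servings → $1.63.
So the least-cost plan costs $1.63.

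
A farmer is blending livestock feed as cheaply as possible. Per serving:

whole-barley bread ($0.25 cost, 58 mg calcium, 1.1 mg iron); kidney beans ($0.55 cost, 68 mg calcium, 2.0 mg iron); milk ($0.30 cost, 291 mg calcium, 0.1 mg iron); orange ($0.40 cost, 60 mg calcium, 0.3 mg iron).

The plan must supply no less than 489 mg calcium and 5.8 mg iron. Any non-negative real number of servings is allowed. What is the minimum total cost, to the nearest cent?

The cheapest plan sits at a corner of the feasible region — with two constraints it uses at most two foods.
whole-barley bread only: max(489/58, 5.8/1.1) = 8.431 servings → $2.11.
kidney beans only: max(489/68, 5.8/2.0) = 7.191 servings → $3.96.
milk only: max(489/291, 5.8/0.1) = 58 servings → $17.40.
orange only: max(489/60, 5.8/0.3) = 19.33 servings → $7.73.
whole-barley bread + kidney beans: intersection lies outside the first quadrant.
whole-barley bread + milk with both tight: 5.214 servings and 0.6411 servings → $1.50.
whole-barley bread + orange with both tight: 4.142 servings and 4.146 servings → $2.69.
kidney beans + milk with both tight: 2.849 servings and 1.015 servings → $1.87.
kidney beans + orange with both tight: 2.021 servings and 5.859 servings → $3.46.
milk + orange: the both-tight solution has a negative serving — not a feasible corner.
Cheapest feasible corner: $1.50.

$1.50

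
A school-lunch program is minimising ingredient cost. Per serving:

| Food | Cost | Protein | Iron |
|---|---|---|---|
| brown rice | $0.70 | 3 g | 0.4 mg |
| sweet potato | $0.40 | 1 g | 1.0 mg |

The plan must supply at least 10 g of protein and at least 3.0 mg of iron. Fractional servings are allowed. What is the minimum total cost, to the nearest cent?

The cheapest plan sits at a corner of the feasible region — with two constraints it uses at most two foods.
brown rice only: max(10/3, 3.0/0.4) = 7.5 servings → $5.25.
sweet potato only: max(10/1, 3.0/1.0) = 10 servings → $4.00.
brown rice + sweet potato with both tight: 2.692 servings and 1.923 servings → $2.65.
So the least-cost plan costs $2.65.

$2.65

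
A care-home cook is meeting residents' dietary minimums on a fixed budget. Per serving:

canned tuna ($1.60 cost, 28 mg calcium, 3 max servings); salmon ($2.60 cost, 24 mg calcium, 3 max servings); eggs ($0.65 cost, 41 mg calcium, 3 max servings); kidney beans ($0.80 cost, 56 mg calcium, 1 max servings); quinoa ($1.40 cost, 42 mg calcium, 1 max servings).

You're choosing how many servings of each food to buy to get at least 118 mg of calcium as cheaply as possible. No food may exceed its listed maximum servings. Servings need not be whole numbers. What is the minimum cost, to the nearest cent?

$1.78

Cost per mg of calcium: kidney beans $0.0143, eggs $0.0159, quinoa $0.0333, canned tuna $0.0571, salmon $0.1083.
Take 1 serving of kidney beans: +56.0 mg calcium for $0.80 (total $0.80, still need 62.0 mg).
Take 1.512 servings of eggs: +62.0 mg calcium for $0.98 (total $1.78, still need 0.0 mg).
Filling from the cheapest source first is optimal under one linear minimum: $1.78.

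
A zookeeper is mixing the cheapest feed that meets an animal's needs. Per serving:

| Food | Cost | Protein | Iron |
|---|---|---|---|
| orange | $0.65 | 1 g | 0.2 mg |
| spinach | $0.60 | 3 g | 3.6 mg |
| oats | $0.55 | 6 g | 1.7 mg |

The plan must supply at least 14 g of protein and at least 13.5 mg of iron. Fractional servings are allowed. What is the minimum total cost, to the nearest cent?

$2.41

orange only: max(14/1, 13.5/0.2) = 67.5 servings → $43.88.
spinach only: max(14/3, 13.5/3.6) = 4.667 servings → $2.80.
oats only: max(14/6, 13.5/1.7) = 7.941 servings → $4.37.
orange + spinach with both tight: 3.3 servings and 3.567 servings → $4.29.
orange + oats with both targets exact would need a negative amount; discard.
spinach + oats with both tight: 3.467 servings and 0.6 servings → $2.41.
Cheapest feasible corner: $2.41.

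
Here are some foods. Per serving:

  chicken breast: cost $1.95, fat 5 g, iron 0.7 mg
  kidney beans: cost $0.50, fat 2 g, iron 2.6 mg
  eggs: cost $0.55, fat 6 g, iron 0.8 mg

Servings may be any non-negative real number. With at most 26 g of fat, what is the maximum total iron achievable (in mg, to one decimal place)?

33.8 mg

Iron per g fat: kidney beans 1.3, chicken breast 0.14, eggs 0.1333.
With no serving limits, spend the whole fat allowance on kidney beans: 26 g / 2 g × 2.6 mg = 33.8 mg.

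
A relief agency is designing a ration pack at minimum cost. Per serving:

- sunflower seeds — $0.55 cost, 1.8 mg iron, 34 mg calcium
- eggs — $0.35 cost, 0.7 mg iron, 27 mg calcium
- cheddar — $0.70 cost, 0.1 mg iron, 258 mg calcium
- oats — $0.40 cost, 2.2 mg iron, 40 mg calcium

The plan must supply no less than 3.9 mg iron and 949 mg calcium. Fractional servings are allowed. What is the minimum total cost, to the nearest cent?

$3.05

Check every corner: each single food scaled to meet both minima, and each pair solved so both constraints bind.
sunflower seeds only: max(3.9/1.8, 949/34) = 27.91 servings → $15.35.
eggs only: max(3.9/0.7, 949/27) = 35.15 servings → $12.30.
cheddar only: max(3.9/0.1, 949/258) = 39 servings → $27.30.
oats only: max(3.9/2.2, 949/40) = 23.73 servings → $9.49.
sunflower seeds + eggs with both targets exact would need a negative amount; discard.
sunflower seeds + cheddar with both tight: 1.977 servings and 3.418 servings → $3.48.
sunflower seeds + oats: intersection lies outside the first quadrant.
eggs + cheddar with both tight: 5.123 servings and 3.142 servings → $3.99.
eggs + oats: the both-tight solution has a negative serving — not a feasible corner.
cheddar + oats with both tight: 3.428 servings and 1.617 servings → $3.05.
Cheapest feasible corner: $3.05.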